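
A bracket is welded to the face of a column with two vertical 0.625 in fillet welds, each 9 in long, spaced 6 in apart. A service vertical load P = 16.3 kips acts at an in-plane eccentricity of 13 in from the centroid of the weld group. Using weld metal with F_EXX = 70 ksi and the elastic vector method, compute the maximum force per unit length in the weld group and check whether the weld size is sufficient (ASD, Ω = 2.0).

Total weld length L_w = 18 in. Treat welds as unit-width lines.
Polar moment about centroid: J = 2[d³/12 + d(b/2)²] = 2[9³/12 + 9×3²] = 283.5 in³.
Direct shear f_v = P/L_w = 16.3 / 18 = 0.9056 kip/in (vertical).
Torsion M = P·e = 16.3 × 13 = 211.9 kip·in.
Critical point at (x, y) = (3, 4.5) from centroid. f_tx = M·y/J = 3.363 kip/in; f_ty = M·x/J = 2.242 kip/in.
Resultant f_max = √[f_tx² + (f_v + f_ty)²] = √[3.363² + (0.9056 + 2.242)²] = 4.607 kip/in.
Capacity per unit length: r_n/Ω = (1/2.0) × 0.6 × 70 × (0.707 × 0.625) = 9.279 kip/in.
4.607 ≤ 9.279 → adequate.

f_max ≈ 4.61 kip/in; adequate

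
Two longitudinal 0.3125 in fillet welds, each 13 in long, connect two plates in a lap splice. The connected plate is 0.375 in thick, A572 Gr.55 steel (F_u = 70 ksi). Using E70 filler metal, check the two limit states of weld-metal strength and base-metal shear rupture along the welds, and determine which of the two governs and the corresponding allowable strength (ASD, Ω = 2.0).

R_n/Ω ≈ 121 kips (weld metal governs)

E70XX → F_EXX = 70 ksi.
t_e = 0.707 × 0.3125 = 0.2209 in; L = 26 in.
Weld metal: R_n/Ω = (1/2.0) × 0.6 × 70 × 0.2209 × 26 = 120.6 kips.
Base metal (shear rupture): R_n/Ω = (1/2.0) × 0.6 × 70 × 0.375 × 26 = 204.8 kips.
Governing: weld metal.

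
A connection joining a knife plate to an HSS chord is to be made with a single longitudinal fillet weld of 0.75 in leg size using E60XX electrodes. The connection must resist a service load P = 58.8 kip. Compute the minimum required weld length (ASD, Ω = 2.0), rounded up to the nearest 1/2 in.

E60XX → F_EXX = 60 ksi.
Throat t_e = 0.707 × 0.75 = 0.5302 in.
r_n/Ω = (0.6 × 60 × 0.5302) / 2.0 = 9.544 kip/in.
L_req = P / (r_n/Ω) = 58.8 / 9.544 = 6.161 in total.
Round up → use L = 6.5 in.

L = 6.5 in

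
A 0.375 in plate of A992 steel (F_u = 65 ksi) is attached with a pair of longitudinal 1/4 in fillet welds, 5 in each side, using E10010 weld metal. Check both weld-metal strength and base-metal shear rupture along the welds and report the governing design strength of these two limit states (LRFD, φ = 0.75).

φR_n ≈ 79.5 kips (weld metal governs)

E100XX → F_EXX = 100 ksi.
t_e = 0.707 × 0.25 = 0.1767 in; L = 10 in.
Weld metal: φR_n = 0.75 × 0.6 × 100 × 0.1767 × 10 = 79.54 kips.
Base metal (shear rupture): φR_n = 0.75 × 0.6 × 65 × 0.375 × 10 = 109.7 kips.
Governing: weld metal.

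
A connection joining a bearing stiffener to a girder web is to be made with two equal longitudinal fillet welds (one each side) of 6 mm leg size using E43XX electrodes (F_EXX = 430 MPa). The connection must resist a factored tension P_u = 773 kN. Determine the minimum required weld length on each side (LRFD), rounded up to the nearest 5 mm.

Throat t_e = 0.707 × 6 = 4.242 mm.
φr_n = 0.75 × 0.6 × 430 × 4.242 × 10⁻³ = 0.8208 kN/mm.
L_req = P_u / φr_n = 773 / 0.8208 = 941.7 mm total.
Per side: 941.7 / 2 = 470.9 mm.
Round up → use L = 475 mm on each side.

L = 475 mm on each side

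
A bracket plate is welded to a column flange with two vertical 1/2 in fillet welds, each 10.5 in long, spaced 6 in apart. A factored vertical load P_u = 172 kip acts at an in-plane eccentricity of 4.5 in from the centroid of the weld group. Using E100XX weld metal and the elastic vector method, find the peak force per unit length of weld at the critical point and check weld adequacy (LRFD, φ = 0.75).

f_max ≈ 17.8 kip/in; NOT adequate

E100XX → F_EXX = 100 ksi.
Total weld length L_w = 21 in. Treat welds as unit-width lines.
Polar moment about centroid: J = 2[d³/12 + d(b/2)²] = 2[10.5³/12 + 10.5×3²] = 381.9 in³.
Direct shear f_v = P/L_w = 172 / 21 = 8.19 kip/in (vertical).
Torsion M = P·e = 172 × 4.5 = 774 kip·in.
Critical point at (x, y) = (3, 5.25) from centroid. f_tx = M·y/J = 10.64 kip/in; f_ty = M·x/J = 6.08 kip/in.
Resultant f_max = √[f_tx² + (f_v + f_ty)²] = √[10.64² + (8.19 + 6.08)²] = 17.8 kip/in.
Capacity per unit length: φr_n = 0.75 × 0.6 × 100 × (0.707 × 0.5) = 15.91 kip/in.
17.8 > 15.91 → NOT adequate.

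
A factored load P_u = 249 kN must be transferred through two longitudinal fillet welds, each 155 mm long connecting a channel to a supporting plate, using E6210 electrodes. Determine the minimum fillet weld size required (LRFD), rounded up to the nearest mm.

w = 5 mm

E62XX → F_EXX = 620 MPa.
Total weld length L = 310 mm.
Required throat t_e = P_u / (φ × 0.6 F_EXX × L) = 249 / (0.75 × 0.6 × 620 × 310 × 10⁻³) = 2.879 mm.
Required leg w = t_e / 0.707 = 4.072 mm → use 5 mm.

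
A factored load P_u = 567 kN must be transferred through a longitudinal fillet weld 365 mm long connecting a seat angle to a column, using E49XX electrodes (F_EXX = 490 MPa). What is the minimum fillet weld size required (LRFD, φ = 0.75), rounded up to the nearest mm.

Total weld length L = 365 mm.
Required throat t_e = P_u / (φ × 0.6 F_EXX × L) = 567 / (0.75 × 0.6 × 490 × 365 × 10⁻³) = 7.045 mm.
Required leg w = t_e / 0.707 = 9.965 mm → use 10 mm.

w = 10 mm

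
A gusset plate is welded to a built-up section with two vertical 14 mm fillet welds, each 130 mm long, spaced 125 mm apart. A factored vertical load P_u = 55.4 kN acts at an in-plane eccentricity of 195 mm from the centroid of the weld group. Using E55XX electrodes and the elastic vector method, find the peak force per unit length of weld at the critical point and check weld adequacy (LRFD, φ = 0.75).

E55XX → F_EXX = 550 MPa.
Total weld length L_w = 260 mm. Treat welds as unit-width lines.
Polar moment about centroid: J = 2[d³/12 + d(b/2)²] = 2[130³/12 + 130×62.5²] = 1382000 mm³.
Direct shear f_v = P/L_w = 55.4×10³ / 260 = 213.1 N/mm (vertical).
Torsion M = P·e = 55.4×10³ × 195 = 10803000 N·mm.
Critical point at (x, y) = (62.5, 65) from centroid. f_tx = M·y/J = 508.2 N/mm; f_ty = M·x/J = 488.6 N/mm.
Resultant f_max = √[f_tx² + (f_v + f_ty)²] = √[508.2² + (213.1 + 488.6)²] = 866.4 N/mm.
Capacity per unit length: φr_n = 0.75 × 0.6 × 550 × (0.707 × 14) = 2450 N/mm.
866.4 ≤ 2450 → adequate.

f_max ≈ 866 N/mm; adequate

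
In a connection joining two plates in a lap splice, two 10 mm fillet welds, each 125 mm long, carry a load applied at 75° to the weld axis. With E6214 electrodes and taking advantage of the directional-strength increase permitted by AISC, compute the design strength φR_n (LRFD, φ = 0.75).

E62XX → F_EXX = 620 MPa.
t_e = 0.707 × 10 = 7.07 mm; A_we = 7.07 × 250 = 1767 mm².
Directional factor: 1.0 + 0.5 sin^1.5(75°) = 1.475.
F_nw = 0.6 × 620 × 1.475 = 548.6 MPa.
φR_n = 0.75 × 548.6 × 1767 × 10⁻³ = 727.2 kN.

φR_n ≈ 727 kN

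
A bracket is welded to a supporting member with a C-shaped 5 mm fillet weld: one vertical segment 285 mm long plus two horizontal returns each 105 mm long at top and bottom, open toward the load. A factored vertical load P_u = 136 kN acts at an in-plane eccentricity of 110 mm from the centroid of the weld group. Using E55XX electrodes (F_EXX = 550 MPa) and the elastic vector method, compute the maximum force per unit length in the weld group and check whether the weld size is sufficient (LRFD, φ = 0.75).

f_max ≈ 558 N/mm; adequate

Total weld length L_w = 495 mm. Treat welds as unit-width lines.
Centroid: x̄ = 2×105×52.5 / 495 = 22.27 mm from the vertical weld.
Polar moment about centroid: J = I_x + I_y = [285³/12 + 2×105×142.5²] + [285×22.27² + 2(105³/12 + 105×30.23²)] = 6720000 mm³.
Direct shear f_v = P/L_w = 136×10³ / 495 = 274.7 N/mm (vertical).
Torsion M = P·e = 136×10³ × 110 = 14960000 N·mm.
Critical point at (x, y) = (82.73, 142.5) from centroid. f_tx = M·y/J = 317.3 N/mm; f_ty = M·x/J = 184.2 N/mm.
Resultant f_max = √[f_tx² + (f_v + f_ty)²] = √[317.3² + (274.7 + 184.2)²] = 557.9 N/mm.
Capacity per unit length: φr_n = 0.75 × 0.6 × 550 × (0.707 × 5) = 874.9 N/mm.
557.9 ≤ 874.9 → adequate.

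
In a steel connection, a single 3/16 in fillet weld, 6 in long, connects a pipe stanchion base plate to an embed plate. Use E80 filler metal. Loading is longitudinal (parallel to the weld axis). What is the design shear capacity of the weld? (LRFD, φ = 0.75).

E80XX → F_EXX = 80 ksi.
Effective throat t_e = 0.707 × 0.1875 = 0.1326 in.
Total length L = 6 in; A_we = 0.1326 × 6 = 0.7954 in².
F_nw = 0.6 F_EXX = 0.6 × 80 = 48 ksi.
φR_n = 0.75 × 48 × 0.7954 = 28.63 kips.

φR_n ≈ 28.6 kips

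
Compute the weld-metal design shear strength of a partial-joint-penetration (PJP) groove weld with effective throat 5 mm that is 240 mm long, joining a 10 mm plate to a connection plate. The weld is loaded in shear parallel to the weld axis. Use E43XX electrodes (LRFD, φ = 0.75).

E43XX → F_EXX = 430 MPa.
Effective throat (given) t_e = 5 mm.
A_we = 5 × 240 = 1200 mm².
F_nw = 0.6 F_EXX = 258 MPa.
φR_n = 0.75 × 258 × 1200 × 10⁻³ = 232.2 kN.

φR_n ≈ 232 kN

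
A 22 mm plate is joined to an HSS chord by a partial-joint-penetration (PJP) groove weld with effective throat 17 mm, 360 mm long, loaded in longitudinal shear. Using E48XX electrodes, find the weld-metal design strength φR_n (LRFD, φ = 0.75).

E48XX → F_EXX = 480 MPa.
Effective throat (given) t_e = 17 mm.
A_we = 17 × 360 = 6120 mm².
F_nw = 0.6 F_EXX = 288 MPa.
φR_n = 0.75 × 288 × 6120 × 10⁻³ = 1322 kN.

φR_n ≈ 1320 kN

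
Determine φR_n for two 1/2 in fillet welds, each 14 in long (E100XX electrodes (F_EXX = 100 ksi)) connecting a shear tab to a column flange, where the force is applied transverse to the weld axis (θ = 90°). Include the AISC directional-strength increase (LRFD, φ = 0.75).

t_e = 0.707 × 0.5 = 0.3535 in; A_we = 0.3535 × 28 = 9.898 in².
Directional factor: 1.0 + 0.5 sin^1.5(90°) = 1.5.
F_nw = 0.6 × 100 × 1.5 = 90 ksi.
φR_n = 0.75 × 90 × 9.898 = 668.1 kip.

φR_n ≈ 668 kip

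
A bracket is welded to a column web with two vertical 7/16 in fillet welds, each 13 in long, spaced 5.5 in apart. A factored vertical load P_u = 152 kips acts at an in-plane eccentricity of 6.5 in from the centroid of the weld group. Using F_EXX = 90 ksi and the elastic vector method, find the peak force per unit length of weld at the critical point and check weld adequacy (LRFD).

f_max ≈ 15.6 kip/in; NOT adequate

Total weld length L_w = 26 in. Treat welds as unit-width lines.
Polar moment about centroid: J = 2[d³/12 + d(b/2)²] = 2[13³/12 + 13×2.75²] = 562.8 in³.
Direct shear f_v = P/L_w = 152 / 26 = 5.846 kip/in (vertical).
Torsion M = P·e = 152 × 6.5 = 988 kip·in.
Critical point at (x, y) = (2.75, 6.5) from centroid. f_tx = M·y/J = 11.41 kip/in; f_ty = M·x/J = 4.828 kip/in.
Resultant f_max = √[f_tx² + (f_v + f_ty)²] = √[11.41² + (5.846 + 4.828)²] = 15.63 kip/in.
Capacity per unit length: φr_n = 0.75 × 0.6 × 90 × (0.707 × 0.4375) = 12.53 kip/in.
15.63 > 12.53 → NOT adequate.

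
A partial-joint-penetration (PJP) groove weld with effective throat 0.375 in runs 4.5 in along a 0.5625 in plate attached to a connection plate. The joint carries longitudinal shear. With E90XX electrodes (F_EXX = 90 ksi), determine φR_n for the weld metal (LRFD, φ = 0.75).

φR_n ≈ 68.3 kip

Effective throat (given) t_e = 0.375 in.
A_we = 0.375 × 4.5 = 1.688 in².
F_nw = 0.6 F_EXX = 54 ksi.
φR_n = 0.75 × 54 × 1.688 = 68.34 kip.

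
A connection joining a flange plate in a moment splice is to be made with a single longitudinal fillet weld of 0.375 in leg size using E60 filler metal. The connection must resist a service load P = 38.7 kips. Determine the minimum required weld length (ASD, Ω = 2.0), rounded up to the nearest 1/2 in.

E60XX → F_EXX = 60 ksi.
Throat t_e = 0.707 × 0.375 = 0.2651 in.
r_n/Ω = (0.6 × 60 × 0.2651) / 2.0 = 4.772 kip/in.
L_req = P / (r_n/Ω) = 38.7 / 4.772 = 8.109 in total.
Round up → use L = 8.5 in.

L = 8.5 in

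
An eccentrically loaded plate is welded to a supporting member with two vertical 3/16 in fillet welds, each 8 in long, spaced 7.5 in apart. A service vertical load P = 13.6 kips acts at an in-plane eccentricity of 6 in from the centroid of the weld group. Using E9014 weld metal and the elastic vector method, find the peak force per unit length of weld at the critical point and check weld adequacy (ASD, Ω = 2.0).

E90XX → F_EXX = 90 ksi.
Total weld length L_w = 16 in. Treat welds as unit-width lines.
Polar moment about centroid: J = 2[d³/12 + d(b/2)²] = 2[8³/12 + 8×3.75²] = 310.3 in³.
Direct shear f_v = P/L_w = 13.6 / 16 = 0.85 kip/in (vertical).
Torsion M = P·e = 13.6 × 6 = 81.6 kip·in.
Critical point at (x, y) = (3.75, 4) from centroid. f_tx = M·y/J = 1.052 kip/in; f_ty = M·x/J = 0.986 kip/in.
Resultant f_max = √[f_tx² + (f_v + f_ty)²] = √[1.052² + (0.85 + 0.986)²] = 2.116 kip/in.
Capacity per unit length: r_n/Ω = (1/2.0) × 0.6 × 90 × (0.707 × 0.1875) = 3.579 kip/in.
2.116 ≤ 3.579 → adequate.

f_max ≈ 2.12 kip/in; adequate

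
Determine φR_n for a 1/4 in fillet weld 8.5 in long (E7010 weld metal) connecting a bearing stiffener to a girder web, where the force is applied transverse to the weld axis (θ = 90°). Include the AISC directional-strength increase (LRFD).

E70XX → F_EXX = 70 ksi.
t_e = 0.707 × 0.25 = 0.1767 in; A_we = 0.1767 × 8.5 = 1.502 in².
Directional factor: 1.0 + 0.5 sin^1.5(90°) = 1.5.
F_nw = 0.6 × 70 × 1.5 = 63 ksi.
φR_n = 0.75 × 63 × 1.502 = 70.99 kips.

φR_n ≈ 71 kips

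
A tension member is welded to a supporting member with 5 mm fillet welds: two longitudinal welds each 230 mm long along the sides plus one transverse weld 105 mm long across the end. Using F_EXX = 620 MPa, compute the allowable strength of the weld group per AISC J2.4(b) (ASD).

R_n/Ω ≈ 371 kN

t_e = 0.707 × 5 = 3.535 mm.
R_nwl = 0.6 × 620 × 3.535 × 460 × 10⁻³ = 604.9 kN (longitudinal, 2 welds).
R_nwt = 0.6 × 620 × 3.535 × 105 × 10⁻³ = 138.1 kN (transverse, base value).
(i) R_nwl + R_nwt = 743 kN; (ii) 0.85 R_nwl + 1.5 R_nwt = 721.3 kN.
R_n = max = 743 kN [governs: (i)]; R_n/Ω = 371.5 kN.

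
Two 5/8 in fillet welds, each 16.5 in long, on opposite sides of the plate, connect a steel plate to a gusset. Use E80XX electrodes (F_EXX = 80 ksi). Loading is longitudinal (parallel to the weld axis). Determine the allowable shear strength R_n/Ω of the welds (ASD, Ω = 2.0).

R_n/Ω ≈ 350 kips

Effective throat t_e = 0.707 × 0.625 = 0.4419 in.
Total length L = 33 in; A_we = 0.4419 × 33 = 14.58 in².
F_nw = 0.6 F_EXX = 0.6 × 80 = 48 ksi.
R_n = 48 × 14.58 = 699.9 kips; R_n/Ω = 699.9/2.0 = 350 kips.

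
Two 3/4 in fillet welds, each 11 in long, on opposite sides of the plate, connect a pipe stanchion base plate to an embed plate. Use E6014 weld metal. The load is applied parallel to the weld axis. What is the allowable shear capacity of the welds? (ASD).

E60XX → F_EXX = 60 ksi.
Effective throat t_e = 0.707 × 0.75 = 0.5302 in.
Total length L = 22 in; A_we = 0.5302 × 22 = 11.67 in².
F_nw = 0.6 F_EXX = 0.6 × 60 = 36 ksi.
R_n = 36 × 11.67 = 420 kip; R_n/Ω = 420/2.0 = 210 kip.

R_n/Ω ≈ 210 kip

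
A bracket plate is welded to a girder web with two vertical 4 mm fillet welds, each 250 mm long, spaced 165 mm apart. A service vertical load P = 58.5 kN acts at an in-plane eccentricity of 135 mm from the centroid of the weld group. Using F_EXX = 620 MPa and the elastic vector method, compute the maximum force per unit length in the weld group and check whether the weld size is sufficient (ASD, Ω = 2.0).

f_max ≈ 279 N/mm; adequate

Total weld length L_w = 500 mm. Treat welds as unit-width lines.
Polar moment about centroid: J = 2[d³/12 + d(b/2)²] = 2[250³/12 + 250×82.5²] = 6007000 mm³.
Direct shear f_v = P/L_w = 58.5×10³ / 500 = 117 N/mm (vertical).
Torsion M = P·e = 58.5×10³ × 135 = 7897500 N·mm.
Critical point at (x, y) = (82.5, 125) from centroid. f_tx = M·y/J = 164.3 N/mm; f_ty = M·x/J = 108.5 N/mm.
Resultant f_max = √[f_tx² + (f_v + f_ty)²] = √[164.3² + (117 + 108.5)²] = 279 N/mm.
Capacity per unit length: r_n/Ω = (1/2.0) × 0.6 × 620 × (0.707 × 4) = 526 N/mm.
279 ≤ 526 → adequate.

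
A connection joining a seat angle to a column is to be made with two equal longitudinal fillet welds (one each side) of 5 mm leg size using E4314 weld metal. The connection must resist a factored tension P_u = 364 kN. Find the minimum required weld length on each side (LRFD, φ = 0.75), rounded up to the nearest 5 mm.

L = 270 mm on each side

E43XX → F_EXX = 430 MPa.
Throat t_e = 0.707 × 5 = 3.535 mm.
φr_n = 0.75 × 0.6 × 430 × 3.535 × 10⁻³ = 0.684 kN/mm.
L_req = P_u / φr_n = 364 / 0.684 = 532.1 mm total.
Per side: 532.1 / 2 = 266.1 mm.
Round up → use L = 270 mm on each side.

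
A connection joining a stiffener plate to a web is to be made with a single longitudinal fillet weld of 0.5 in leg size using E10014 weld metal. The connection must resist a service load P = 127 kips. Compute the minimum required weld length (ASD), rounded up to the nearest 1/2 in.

E100XX → F_EXX = 100 ksi.
Throat t_e = 0.707 × 0.5 = 0.3535 in.
r_n/Ω = (0.6 × 100 × 0.3535) / 2.0 = 10.6 kip/in.
L_req = P / (r_n/Ω) = 127 / 10.6 = 11.98 in total.
Round up → use L = 12 in.

L = 12 in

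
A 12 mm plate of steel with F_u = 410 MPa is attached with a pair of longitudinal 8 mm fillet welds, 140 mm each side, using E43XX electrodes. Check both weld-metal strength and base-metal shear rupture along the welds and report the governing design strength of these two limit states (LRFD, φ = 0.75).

E43XX → F_EXX = 430 MPa.
t_e = 0.707 × 8 = 5.656 mm; L = 280 mm.
Weld metal: φR_n = 0.75 × 0.6 × 430 × 5.656 × 280 × 10⁻³ = 306.4 kN.
Base metal (shear rupture): φR_n = 0.75 × 0.6 × 410 × 12 × 280 × 10⁻³ = 619.9 kN.
Governing: weld metal.

φR_n ≈ 306 kN (weld metal governs)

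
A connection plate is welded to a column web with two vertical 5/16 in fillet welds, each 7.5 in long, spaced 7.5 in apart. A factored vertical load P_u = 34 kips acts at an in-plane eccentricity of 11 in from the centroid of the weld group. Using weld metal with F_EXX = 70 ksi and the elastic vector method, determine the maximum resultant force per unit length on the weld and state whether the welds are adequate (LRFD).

f_max ≈ 8.8 kip/in; NOT adequate

Total weld length L_w = 15 in. Treat welds as unit-width lines.
Polar moment about centroid: J = 2[d³/12 + d(b/2)²] = 2[7.5³/12 + 7.5×3.75²] = 281.2 in³.
Direct shear f_v = P/L_w = 34 / 15 = 2.267 kip/in (vertical).
Torsion M = P·e = 34 × 11 = 374 kip·in.
Critical point at (x, y) = (3.75, 3.75) from centroid. f_tx = M·y/J = 4.987 kip/in; f_ty = M·x/J = 4.987 kip/in.
Resultant f_max = √[f_tx² + (f_v + f_ty)²] = √[4.987² + (2.267 + 4.987)²] = 8.802 kip/in.
Capacity per unit length: φr_n = 0.75 × 0.6 × 70 × (0.707 × 0.3125) = 6.96 kip/in.
8.802 > 6.96 → NOT adequate.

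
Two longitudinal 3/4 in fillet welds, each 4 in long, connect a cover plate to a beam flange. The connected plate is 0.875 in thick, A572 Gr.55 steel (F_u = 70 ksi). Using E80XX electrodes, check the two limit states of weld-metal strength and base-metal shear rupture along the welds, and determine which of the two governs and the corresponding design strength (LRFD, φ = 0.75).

φR_n ≈ 153 kip (weld metal governs)

E80XX → F_EXX = 80 ksi.
t_e = 0.707 × 0.75 = 0.5302 in; L = 8 in.
Weld metal: φR_n = 0.75 × 0.6 × 80 × 0.5302 × 8 = 152.7 kip.
Base metal (shear rupture): φR_n = 0.75 × 0.6 × 70 × 0.875 × 8 = 220.5 kip.
Governing: weld metal.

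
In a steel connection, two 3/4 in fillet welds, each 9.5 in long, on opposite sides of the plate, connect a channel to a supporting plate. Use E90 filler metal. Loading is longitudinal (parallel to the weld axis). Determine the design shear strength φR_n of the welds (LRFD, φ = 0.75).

E90XX → F_EXX = 90 ksi.
Effective throat t_e = 0.707 × 0.75 = 0.5302 in.
Total length L = 19 in; A_we = 0.5302 × 19 = 10.07 in².
F_nw = 0.6 F_EXX = 0.6 × 90 = 54 ksi.
φR_n = 0.75 × 54 × 10.07 = 408 kips.

φR_n ≈ 408 kips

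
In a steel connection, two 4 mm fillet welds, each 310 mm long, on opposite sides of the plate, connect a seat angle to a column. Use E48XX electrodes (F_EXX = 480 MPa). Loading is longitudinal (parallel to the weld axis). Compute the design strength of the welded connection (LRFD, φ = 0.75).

Effective throat t_e = 0.707 × 4 = 2.828 mm.
Total length L = 620 mm; A_we = 2.828 × 620 = 1753 mm².
F_nw = 0.6 F_EXX = 0.6 × 480 = 288 MPa.
φR_n = 0.75 × 288 × 1753 × 10⁻³ = 378.7 kN.

φR_n ≈ 379 kN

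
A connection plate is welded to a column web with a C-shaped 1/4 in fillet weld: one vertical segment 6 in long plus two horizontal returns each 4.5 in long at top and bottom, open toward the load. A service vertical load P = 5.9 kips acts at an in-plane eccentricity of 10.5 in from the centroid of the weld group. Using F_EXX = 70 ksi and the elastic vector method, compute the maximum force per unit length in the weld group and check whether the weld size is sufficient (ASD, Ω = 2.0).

Total weld length L_w = 15 in. Treat welds as unit-width lines.
Centroid: x̄ = 2×4.5×2.25 / 15 = 1.35 in from the vertical weld.
Polar moment about centroid: J = I_x + I_y = [6³/12 + 2×4.5×3²] + [6×1.35² + 2(4.5³/12 + 4.5×0.9²)] = 132.4 in³.
Direct shear f_v = P/L_w = 5.9 / 15 = 0.3933 kip/in (vertical).
Torsion M = P·e = 5.9 × 10.5 = 61.95 kip·in.
Critical point at (x, y) = (3.15, 3) from centroid. f_tx = M·y/J = 1.404 kip/in; f_ty = M·x/J = 1.474 kip/in.
Resultant f_max = √[f_tx² + (f_v + f_ty)²] = √[1.404² + (0.3933 + 1.474)²] = 2.336 kip/in.
Capacity per unit length: r_n/Ω = (1/2.0) × 0.6 × 70 × (0.707 × 0.25) = 3.712 kip/in.
2.336 ≤ 3.712 → adequate.

f_max ≈ 2.34 kip/in; adequate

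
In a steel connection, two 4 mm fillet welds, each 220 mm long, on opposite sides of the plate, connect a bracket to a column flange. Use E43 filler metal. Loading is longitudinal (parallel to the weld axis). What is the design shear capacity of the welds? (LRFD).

φR_n ≈ 241 kN

E43XX → F_EXX = 430 MPa.
Effective throat t_e = 0.707 × 4 = 2.828 mm.
Total length L = 440 mm; A_we = 2.828 × 440 = 1244 mm².
F_nw = 0.6 F_EXX = 0.6 × 430 = 258 MPa.
φR_n = 0.75 × 258 × 1244 × 10⁻³ = 240.8 kN.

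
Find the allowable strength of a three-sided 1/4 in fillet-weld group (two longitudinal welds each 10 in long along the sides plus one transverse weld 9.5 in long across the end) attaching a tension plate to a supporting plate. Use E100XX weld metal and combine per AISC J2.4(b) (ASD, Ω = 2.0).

R_n/Ω ≈ 166 kip

E100XX → F_EXX = 100 ksi.
t_e = 0.707 × 0.25 = 0.1767 in.
R_nwl = 0.6 × 100 × 0.1767 × 20 = 212.1 kip (longitudinal, 2 welds).
R_nwt = 0.6 × 100 × 0.1767 × 9.5 = 100.7 kip (transverse, base value).
(i) R_nwl + R_nwt = 312.8 kip; (ii) 0.85 R_nwl + 1.5 R_nwt = 331.4 kip.
R_n = max = 331.4 kip [governs: (ii)]; R_n/Ω = 165.7 kip.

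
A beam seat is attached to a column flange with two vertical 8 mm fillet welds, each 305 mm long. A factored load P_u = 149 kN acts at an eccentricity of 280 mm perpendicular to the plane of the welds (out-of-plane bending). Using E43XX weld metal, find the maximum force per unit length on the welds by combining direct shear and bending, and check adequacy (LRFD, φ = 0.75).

f_max ≈ 1370 N/mm; NOT adequate

E43XX → F_EXX = 430 MPa.
L_w = 2 × 305 = 610 mm; section modulus (unit throat) S = 2 × L²/6 = 31010 mm².
Direct shear f_v = P/L_w = 149×10³/610 = 244.3 N/mm.
Moment M = P × e = 149×10³ × 280 = 41720000 N·mm; bending f_b = M/S = 1345 N/mm.
f_max = √(f_v² + f_b²) = √(244.3² + 1345²) = 1367 N/mm.
φr_n = 0.75 × 0.6 × 430 × (0.707 × 8) = 1094 N/mm → NOT adequate.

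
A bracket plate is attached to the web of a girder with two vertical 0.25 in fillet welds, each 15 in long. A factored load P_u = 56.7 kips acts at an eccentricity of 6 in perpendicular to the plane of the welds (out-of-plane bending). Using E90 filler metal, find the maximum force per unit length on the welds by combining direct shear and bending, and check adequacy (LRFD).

E90XX → F_EXX = 90 ksi.
L_w = 2 × 15 = 30 in; section modulus (unit throat) S = 2 × L²/6 = 75 in².
Direct shear f_v = P/L_w = 56.7/30 = 1.89 kip/in.
Moment M = P × e = 56.7 × 6 = 340.2 kip·in; bending f_b = M/S = 4.536 kip/in.
f_max = √(f_v² + f_b²) = √(1.89² + 4.536²) = 4.914 kip/in.
φr_n = 0.75 × 0.6 × 90 × (0.707 × 0.25) = 7.158 kip/in → adequate.

f_max ≈ 4.91 kip/in; adequate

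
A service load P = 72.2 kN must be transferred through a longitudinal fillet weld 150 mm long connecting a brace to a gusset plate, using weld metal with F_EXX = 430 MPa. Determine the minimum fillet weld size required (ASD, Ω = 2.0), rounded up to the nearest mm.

w = 6 mm

Total weld length L = 150 mm.
Required throat t_e = P × Ω / (0.6 F_EXX × L) = 72.2 × 2.0 / (0.6 × 430 × 150 × 10⁻³) = 3.731 mm.
Required leg w = t_e / 0.707 = 5.278 mm → use 6 mm.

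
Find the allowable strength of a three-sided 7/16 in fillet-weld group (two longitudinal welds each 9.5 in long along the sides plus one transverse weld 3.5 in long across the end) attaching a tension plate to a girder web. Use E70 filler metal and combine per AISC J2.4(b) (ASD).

R_n/Ω ≈ 146 kips

E70XX → F_EXX = 70 ksi.
t_e = 0.707 × 0.4375 = 0.3093 in.
R_nwl = 0.6 × 70 × 0.3093 × 19 = 246.8 kips (longitudinal, 2 welds).
R_nwt = 0.6 × 70 × 0.3093 × 3.5 = 45.47 kips (transverse, base value).
(i) R_nwl + R_nwt = 292.3 kips; (ii) 0.85 R_nwl + 1.5 R_nwt = 278 kips.
R_n = max = 292.3 kips [governs: (i)]; R_n/Ω = 146.2 kips.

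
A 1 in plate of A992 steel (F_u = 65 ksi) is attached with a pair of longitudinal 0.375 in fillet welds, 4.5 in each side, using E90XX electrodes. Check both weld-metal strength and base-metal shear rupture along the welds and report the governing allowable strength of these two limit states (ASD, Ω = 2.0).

E90XX → F_EXX = 90 ksi.
t_e = 0.707 × 0.375 = 0.2651 in; L = 9 in.
Weld metal: R_n/Ω = (1/2.0) × 0.6 × 90 × 0.2651 × 9 = 64.43 kip.
Base metal (shear rupture): R_n/Ω = (1/2.0) × 0.6 × 65 × 1 × 9 = 175.5 kip.
Governing: weld metal.

R_n/Ω ≈ 64.4 kip (weld metal governs)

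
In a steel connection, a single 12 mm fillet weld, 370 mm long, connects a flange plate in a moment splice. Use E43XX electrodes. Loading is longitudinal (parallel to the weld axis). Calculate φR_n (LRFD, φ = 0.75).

φR_n ≈ 607 kN

E43XX → F_EXX = 430 MPa.
Effective throat t_e = 0.707 × 12 = 8.484 mm.
Total length L = 370 mm; A_we = 8.484 × 370 = 3139 mm².
F_nw = 0.6 F_EXX = 0.6 × 430 = 258 MPa.
φR_n = 0.75 × 258 × 3139 × 10⁻³ = 607.4 kN.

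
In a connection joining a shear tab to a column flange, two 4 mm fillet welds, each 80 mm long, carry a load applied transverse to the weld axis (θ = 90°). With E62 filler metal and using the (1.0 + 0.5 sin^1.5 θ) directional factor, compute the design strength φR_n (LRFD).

E62XX → F_EXX = 620 MPa.
t_e = 0.707 × 4 = 2.828 mm; A_we = 2.828 × 160 = 452.5 mm².
Directional factor: 1.0 + 0.5 sin^1.5(90°) = 1.5.
F_nw = 0.6 × 620 × 1.5 = 558 MPa.
φR_n = 0.75 × 558 × 452.5 × 10⁻³ = 189.4 kN.

φR_n ≈ 189 kN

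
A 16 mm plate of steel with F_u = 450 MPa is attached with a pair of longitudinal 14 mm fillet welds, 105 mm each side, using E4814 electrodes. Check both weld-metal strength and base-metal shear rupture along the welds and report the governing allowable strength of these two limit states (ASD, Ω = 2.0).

R_n/Ω ≈ 299 kN (weld metal governs)

E48XX → F_EXX = 480 MPa.
t_e = 0.707 × 14 = 9.898 mm; L = 210 mm.
Weld metal: R_n/Ω = (1/2.0) × 0.6 × 480 × 9.898 × 210 × 10⁻³ = 299.3 kN.
Base metal (shear rupture): R_n/Ω = (1/2.0) × 0.6 × 450 × 16 × 210 × 10⁻³ = 453.6 kN.
Governing: weld metal.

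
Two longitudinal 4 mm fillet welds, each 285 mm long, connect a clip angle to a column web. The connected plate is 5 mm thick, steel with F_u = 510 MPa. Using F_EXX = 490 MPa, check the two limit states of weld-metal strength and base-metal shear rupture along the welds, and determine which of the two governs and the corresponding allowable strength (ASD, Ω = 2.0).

t_e = 0.707 × 4 = 2.828 mm; L = 570 mm.
Weld metal: R_n/Ω = (1/2.0) × 0.6 × 490 × 2.828 × 570 × 10⁻³ = 237 kN.
Base metal (shear rupture): R_n/Ω = (1/2.0) × 0.6 × 510 × 5 × 570 × 10⁻³ = 436.1 kN.
Governing: weld metal.

R_n/Ω ≈ 237 kN (weld metal governs)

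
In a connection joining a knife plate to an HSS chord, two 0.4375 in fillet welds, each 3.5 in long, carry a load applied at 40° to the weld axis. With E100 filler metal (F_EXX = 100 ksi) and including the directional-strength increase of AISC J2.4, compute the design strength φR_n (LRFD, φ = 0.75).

t_e = 0.707 × 0.4375 = 0.3093 in; A_we = 0.3093 × 7 = 2.165 in².
Directional factor: 1.0 + 0.5 sin^1.5(40°) = 1.258.
F_nw = 0.6 × 100 × 1.258 = 75.46 ksi.
φR_n = 0.75 × 75.46 × 2.165 = 122.5 kips.

φR_n ≈ 123 kips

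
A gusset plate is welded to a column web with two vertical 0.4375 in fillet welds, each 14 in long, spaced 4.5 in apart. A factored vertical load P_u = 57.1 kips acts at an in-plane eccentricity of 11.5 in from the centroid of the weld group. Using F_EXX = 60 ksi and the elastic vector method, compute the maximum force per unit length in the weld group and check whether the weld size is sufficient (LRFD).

Total weld length L_w = 28 in. Treat welds as unit-width lines.
Polar moment about centroid: J = 2[d³/12 + d(b/2)²] = 2[14³/12 + 14×2.25²] = 599.1 in³.
Direct shear f_v = P/L_w = 57.1 / 28 = 2.039 kip/in (vertical).
Torsion M = P·e = 57.1 × 11.5 = 656.65 kip·in.
Critical point at (x, y) = (2.25, 7) from centroid. f_tx = M·y/J = 7.673 kip/in; f_ty = M·x/J = 2.466 kip/in.
Resultant f_max = √[f_tx² + (f_v + f_ty)²] = √[7.673² + (2.039 + 2.466)²] = 8.898 kip/in.
Capacity per unit length: φr_n = 0.75 × 0.6 × 60 × (0.707 × 0.4375) = 8.351 kip/in.
8.898 > 8.351 → NOT adequate.

f_max ≈ 8.9 kip/in; NOT adequate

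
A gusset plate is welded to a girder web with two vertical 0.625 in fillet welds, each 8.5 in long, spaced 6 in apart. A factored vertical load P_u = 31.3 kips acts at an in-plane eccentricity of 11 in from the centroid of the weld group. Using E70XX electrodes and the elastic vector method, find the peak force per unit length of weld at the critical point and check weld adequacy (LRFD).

f_max ≈ 8.21 kip/in; adequate

E70XX → F_EXX = 70 ksi.
Total weld length L_w = 17 in. Treat welds as unit-width lines.
Polar moment about centroid: J = 2[d³/12 + d(b/2)²] = 2[8.5³/12 + 8.5×3²] = 255.4 in³.
Direct shear f_v = P/L_w = 31.3 / 17 = 1.841 kip/in (vertical).
Torsion M = P·e = 31.3 × 11 = 344.3 kip·in.
Critical point at (x, y) = (3, 4.25) from centroid. f_tx = M·y/J = 5.73 kip/in; f_ty = M·x/J = 4.045 kip/in.
Resultant f_max = √[f_tx² + (f_v + f_ty)²] = √[5.73² + (1.841 + 4.045)²] = 8.215 kip/in.
Capacity per unit length: φr_n = 0.75 × 0.6 × 70 × (0.707 × 0.625) = 13.92 kip/in.
8.215 ≤ 13.92 → adequate.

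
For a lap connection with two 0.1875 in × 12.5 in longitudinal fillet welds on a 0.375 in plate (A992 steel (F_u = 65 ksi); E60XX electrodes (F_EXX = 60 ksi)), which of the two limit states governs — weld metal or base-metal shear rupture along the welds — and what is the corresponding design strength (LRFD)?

t_e = 0.707 × 0.1875 = 0.1326 in; L = 25 in.
Weld metal: φR_n = 0.75 × 0.6 × 60 × 0.1326 × 25 = 89.48 kip.
Base metal (shear rupture): φR_n = 0.75 × 0.6 × 65 × 0.375 × 25 = 274.2 kip.
Governing: weld metal.

φR_n ≈ 89.5 kip (weld metal governs)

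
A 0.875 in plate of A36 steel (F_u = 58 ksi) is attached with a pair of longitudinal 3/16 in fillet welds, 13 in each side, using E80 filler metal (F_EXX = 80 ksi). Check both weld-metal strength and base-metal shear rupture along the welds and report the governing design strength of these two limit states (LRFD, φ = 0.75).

φR_n ≈ 124 kips (weld metal governs)

t_e = 0.707 × 0.1875 = 0.1326 in; L = 26 in.
Weld metal: φR_n = 0.75 × 0.6 × 80 × 0.1326 × 26 = 124.1 kips.
Base metal (shear rupture): φR_n = 0.75 × 0.6 × 58 × 0.875 × 26 = 593.8 kips.
Governing: weld metal.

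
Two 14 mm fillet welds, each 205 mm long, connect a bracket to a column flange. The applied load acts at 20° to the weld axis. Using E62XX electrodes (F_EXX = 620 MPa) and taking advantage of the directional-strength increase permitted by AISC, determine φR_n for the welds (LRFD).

t_e = 0.707 × 14 = 9.898 mm; A_we = 9.898 × 410 = 4058 mm².
Directional factor: 1.0 + 0.5 sin^1.5(20°) = 1.1.
F_nw = 0.6 × 620 × 1.1 = 409.2 MPa.
φR_n = 0.75 × 409.2 × 4058 × 10⁻³ = 1245 kN.

φR_n ≈ 1250 kN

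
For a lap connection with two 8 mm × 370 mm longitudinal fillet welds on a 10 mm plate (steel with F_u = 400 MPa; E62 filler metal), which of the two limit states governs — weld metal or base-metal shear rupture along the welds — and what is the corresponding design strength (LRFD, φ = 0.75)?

φR_n ≈ 1170 kN (weld metal governs)

E62XX → F_EXX = 620 MPa.
t_e = 0.707 × 8 = 5.656 mm; L = 740 mm.
Weld metal: φR_n = 0.75 × 0.6 × 620 × 5.656 × 740 × 10⁻³ = 1168 kN.
Base metal (shear rupture): φR_n = 0.75 × 0.6 × 400 × 10 × 740 × 10⁻³ = 1332 kN.
Governing: weld metal.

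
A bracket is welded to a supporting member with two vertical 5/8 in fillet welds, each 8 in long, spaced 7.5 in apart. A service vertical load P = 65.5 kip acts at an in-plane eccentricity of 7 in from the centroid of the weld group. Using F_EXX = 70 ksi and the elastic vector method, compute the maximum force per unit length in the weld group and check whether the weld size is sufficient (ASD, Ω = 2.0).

f_max ≈ 11.3 kip/in; NOT adequate

Total weld length L_w = 16 in. Treat welds as unit-width lines.
Polar moment about centroid: J = 2[d³/12 + d(b/2)²] = 2[8³/12 + 8×3.75²] = 310.3 in³.
Direct shear f_v = P/L_w = 65.5 / 16 = 4.094 kip/in (vertical).
Torsion M = P·e = 65.5 × 7 = 458.5 kip·in.
Critical point at (x, y) = (3.75, 4) from centroid. f_tx = M·y/J = 5.91 kip/in; f_ty = M·x/J = 5.54 kip/in.
Resultant f_max = √[f_tx² + (f_v + f_ty)²] = √[5.91² + (4.094 + 5.54)²] = 11.3 kip/in.
Capacity per unit length: r_n/Ω = (1/2.0) × 0.6 × 70 × (0.707 × 0.625) = 9.279 kip/in.
11.3 > 9.279 → NOT adequate.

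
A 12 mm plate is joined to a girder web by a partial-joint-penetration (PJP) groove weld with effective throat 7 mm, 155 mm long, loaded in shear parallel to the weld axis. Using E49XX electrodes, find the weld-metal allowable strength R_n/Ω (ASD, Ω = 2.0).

R_n/Ω ≈ 159 kN

E49XX → F_EXX = 490 MPa.
Effective throat (given) t_e = 7 mm.
A_we = 7 × 155 = 1085 mm².
F_nw = 0.6 F_EXX = 294 MPa.
R_n/Ω = (294 × 1085) / 2.0 × 10⁻³ = 159.5 kN.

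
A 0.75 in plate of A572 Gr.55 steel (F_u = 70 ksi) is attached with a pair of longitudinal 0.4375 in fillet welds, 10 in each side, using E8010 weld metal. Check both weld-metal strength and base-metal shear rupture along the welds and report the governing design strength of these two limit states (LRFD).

E80XX → F_EXX = 80 ksi.
t_e = 0.707 × 0.4375 = 0.3093 in; L = 20 in.
Weld metal: φR_n = 0.75 × 0.6 × 80 × 0.3093 × 20 = 222.7 kips.
Base metal (shear rupture): φR_n = 0.75 × 0.6 × 70 × 0.75 × 20 = 472.5 kips.
Governing: weld metal.

φR_n ≈ 223 kips (weld metal governs)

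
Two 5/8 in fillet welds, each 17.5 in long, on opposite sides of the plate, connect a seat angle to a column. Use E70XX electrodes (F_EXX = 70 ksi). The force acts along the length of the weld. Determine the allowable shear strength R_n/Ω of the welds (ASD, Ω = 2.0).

Effective throat t_e = 0.707 × 0.625 = 0.4419 in.
Total length L = 35 in; A_we = 0.4419 × 35 = 15.47 in².
F_nw = 0.6 F_EXX = 0.6 × 70 = 42 ksi.
R_n = 42 × 15.47 = 649.6 kip; R_n/Ω = 649.6/2.0 = 324.8 kip.

R_n/Ω ≈ 325 kip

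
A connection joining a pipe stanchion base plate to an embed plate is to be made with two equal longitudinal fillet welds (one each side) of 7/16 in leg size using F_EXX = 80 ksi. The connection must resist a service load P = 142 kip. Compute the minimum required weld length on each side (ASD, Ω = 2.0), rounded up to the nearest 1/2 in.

L = 10 in on each side

Throat t_e = 0.707 × 0.4375 = 0.3093 in.
r_n/Ω = (0.6 × 80 × 0.3093) / 2.0 = 7.423 kip/in.
L_req = P / (r_n/Ω) = 142 / 7.423 = 19.13 in total.
Per side: 19.13 / 2 = 9.564 in.
Round up → use L = 10 in on each side.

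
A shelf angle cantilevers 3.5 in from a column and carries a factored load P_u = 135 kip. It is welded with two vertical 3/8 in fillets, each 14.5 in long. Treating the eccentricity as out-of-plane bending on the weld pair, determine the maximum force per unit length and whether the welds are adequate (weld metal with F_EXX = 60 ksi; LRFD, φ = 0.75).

f_max ≈ 8.19 kip/in; NOT adequate

L_w = 2 × 14.5 = 29 in; section modulus (unit throat) S = 2 × L²/6 = 70.08 in².
Direct shear f_v = P/L_w = 135/29 = 4.655 kip/in.
Moment M = P × e = 135 × 3.5 = 472.5 kip·in; bending f_b = M/S = 6.742 kip/in.
f_max = √(f_v² + f_b²) = √(4.655² + 6.742²) = 8.193 kip/in.
φr_n = 0.75 × 0.6 × 60 × (0.707 × 0.375) = 7.158 kip/in → NOT adequate.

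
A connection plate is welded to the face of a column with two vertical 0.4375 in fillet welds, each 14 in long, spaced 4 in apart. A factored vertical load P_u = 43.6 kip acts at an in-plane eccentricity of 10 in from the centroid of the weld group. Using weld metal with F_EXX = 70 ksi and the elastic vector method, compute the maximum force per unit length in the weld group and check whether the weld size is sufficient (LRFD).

f_max ≈ 6.19 kip/in; adequate

Total weld length L_w = 28 in. Treat welds as unit-width lines.
Polar moment about centroid: J = 2[d³/12 + d(b/2)²] = 2[14³/12 + 14×2²] = 569.3 in³.
Direct shear f_v = P/L_w = 43.6 / 28 = 1.557 kip/in (vertical).
Torsion M = P·e = 43.6 × 10 = 436 kip·in.
Critical point at (x, y) = (2, 7) from centroid. f_tx = M·y/J = 5.361 kip/in; f_ty = M·x/J = 1.532 kip/in.
Resultant f_max = √[f_tx² + (f_v + f_ty)²] = √[5.361² + (1.557 + 1.532)²] = 6.187 kip/in.
Capacity per unit length: φr_n = 0.75 × 0.6 × 70 × (0.707 × 0.4375) = 9.743 kip/in.
6.187 ≤ 9.743 → adequate.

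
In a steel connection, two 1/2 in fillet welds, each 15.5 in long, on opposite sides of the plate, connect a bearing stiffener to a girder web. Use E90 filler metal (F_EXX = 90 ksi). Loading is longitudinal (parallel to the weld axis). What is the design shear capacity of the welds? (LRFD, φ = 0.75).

Effective throat t_e = 0.707 × 0.5 = 0.3535 in.
Total length L = 31 in; A_we = 0.3535 × 31 = 10.96 in².
F_nw = 0.6 F_EXX = 0.6 × 90 = 54 ksi.
φR_n = 0.75 × 54 × 10.96 = 443.8 kips.

φR_n ≈ 444 kips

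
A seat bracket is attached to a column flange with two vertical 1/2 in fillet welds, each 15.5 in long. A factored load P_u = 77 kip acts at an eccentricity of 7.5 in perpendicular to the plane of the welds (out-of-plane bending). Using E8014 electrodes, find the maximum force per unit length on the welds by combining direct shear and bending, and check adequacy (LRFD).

E80XX → F_EXX = 80 ksi.
L_w = 2 × 15.5 = 31 in; section modulus (unit throat) S = 2 × L²/6 = 80.08 in².
Direct shear f_v = P/L_w = 77/31 = 2.484 kip/in.
Moment M = P × e = 77 × 7.5 = 577.5 kip·in; bending f_b = M/S = 7.211 kip/in.
f_max = √(f_v² + f_b²) = √(2.484² + 7.211²) = 7.627 kip/in.
φr_n = 0.75 × 0.6 × 80 × (0.707 × 0.5) = 12.73 kip/in → adequate.

f_max ≈ 7.63 kip/in; adequate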